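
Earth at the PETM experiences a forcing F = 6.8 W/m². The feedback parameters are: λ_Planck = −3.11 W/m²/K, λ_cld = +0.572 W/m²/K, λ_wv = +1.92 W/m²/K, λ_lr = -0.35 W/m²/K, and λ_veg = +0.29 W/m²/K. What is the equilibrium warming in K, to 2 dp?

10.03 K

Net feedback parameter λ = (−3.11) + (+0.572) + (+1.92) + (-0.35) + (+0.29) = -0.678 W/m²/K.
ΔT = −F/λ = −6.8/(-0.678) = 10.03 K.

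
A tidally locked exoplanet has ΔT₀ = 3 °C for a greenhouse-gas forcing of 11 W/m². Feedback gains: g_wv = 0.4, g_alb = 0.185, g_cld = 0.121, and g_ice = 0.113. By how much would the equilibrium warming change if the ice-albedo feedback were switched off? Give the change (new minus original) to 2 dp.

-6.37 °C

Original: g = 0.819, ΔT = 3/(1−0.819) = 16.5746 °C.
Without ice-albedo: g' = 0.706, ΔT' = 3/(1−0.706) = 10.2041 °C.
Change = 10.2041 − 16.5746 = -6.37 °C.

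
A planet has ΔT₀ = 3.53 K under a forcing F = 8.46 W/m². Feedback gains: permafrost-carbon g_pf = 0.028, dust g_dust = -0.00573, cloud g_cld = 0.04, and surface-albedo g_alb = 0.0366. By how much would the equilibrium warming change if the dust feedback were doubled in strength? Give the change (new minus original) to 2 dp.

-0.02 K

Original: g = 0.09887, ΔT = 3.53/(1−0.09887) = 3.9173 K.
With doubled dust: g' = 0.09314, ΔT' = 3.53/(1−0.09314) = 3.8926 K.
Change = 3.8926 − 3.9173 = -0.02 K.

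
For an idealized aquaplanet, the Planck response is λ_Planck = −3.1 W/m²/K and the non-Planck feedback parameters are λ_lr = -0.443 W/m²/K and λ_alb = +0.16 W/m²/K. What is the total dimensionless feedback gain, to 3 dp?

-0.091

Convert to gains: g_lr = -0.443/3.1 = -0.1429; g_alb = 0.16/3.1 = 0.05161.
Total gain g = -0.09129.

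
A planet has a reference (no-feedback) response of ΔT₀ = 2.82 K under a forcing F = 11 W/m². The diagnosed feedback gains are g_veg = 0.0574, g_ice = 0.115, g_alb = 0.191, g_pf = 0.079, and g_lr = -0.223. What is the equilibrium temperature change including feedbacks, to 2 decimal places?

3.61 K

Total gain g = 0.0574 + 0.115 + 0.191 + 0.079 − 0.223 = 0.2194.
Amplification A = 1/(1 − 0.2194) = 1.281.
ΔT = 2.82 × 1.281 = 3.61 K.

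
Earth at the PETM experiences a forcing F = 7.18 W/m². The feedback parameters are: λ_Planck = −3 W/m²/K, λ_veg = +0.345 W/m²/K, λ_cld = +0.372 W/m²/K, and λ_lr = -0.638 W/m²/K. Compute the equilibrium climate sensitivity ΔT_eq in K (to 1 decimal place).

2.5 K

Net feedback parameter λ = (−3) + (+0.345) + (+0.372) + (-0.638) = -2.921 W/m²/K.
ΔT = −F/λ = −7.18/(-2.921) = 2.5 K.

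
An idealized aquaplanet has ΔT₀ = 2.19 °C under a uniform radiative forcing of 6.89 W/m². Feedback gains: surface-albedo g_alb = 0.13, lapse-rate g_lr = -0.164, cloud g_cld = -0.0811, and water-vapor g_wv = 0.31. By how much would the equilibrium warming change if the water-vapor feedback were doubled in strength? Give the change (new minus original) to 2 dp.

Original: g = 0.1949, ΔT = 2.19/(1−0.1949) = 2.7202 °C.
With doubled water-vapor: g' = 0.5049, ΔT' = 2.19/(1−0.5049) = 4.4233 °C.
Change = 4.4233 − 2.7202 = 1.70 °C.

1.70 °C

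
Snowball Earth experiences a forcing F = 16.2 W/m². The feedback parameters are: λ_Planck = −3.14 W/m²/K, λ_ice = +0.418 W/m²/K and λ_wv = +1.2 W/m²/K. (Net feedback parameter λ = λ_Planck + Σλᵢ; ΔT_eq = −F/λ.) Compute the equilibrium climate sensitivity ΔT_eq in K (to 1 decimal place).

Net feedback parameter λ = (−3.14) + (+0.418) + (+1.2) = -1.522 W/m²/K.
ΔT = −F/λ = −16.2/(-1.522) = 10.6 K.

10.6 K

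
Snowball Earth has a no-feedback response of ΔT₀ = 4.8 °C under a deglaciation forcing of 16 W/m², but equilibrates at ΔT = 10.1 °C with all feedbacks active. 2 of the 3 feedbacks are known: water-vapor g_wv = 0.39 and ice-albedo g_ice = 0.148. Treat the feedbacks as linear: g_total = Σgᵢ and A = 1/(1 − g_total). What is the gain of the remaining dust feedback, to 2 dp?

-0.01

Amplification A = ΔT/ΔT₀ = 10.1/4.8 = 2.104.
Total gain g = 1 − 1/A = 1 − 1/2.104 = 0.5247.
Known gains sum to 0.39 + 0.148 = 0.538.
g_dust = 0.5247 − 0.538 = -0.01.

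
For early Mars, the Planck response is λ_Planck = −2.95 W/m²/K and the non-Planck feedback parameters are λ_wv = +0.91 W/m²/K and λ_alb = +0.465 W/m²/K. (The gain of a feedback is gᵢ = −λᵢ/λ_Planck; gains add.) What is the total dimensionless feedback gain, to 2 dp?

Convert to gains: g_wv = 0.91/2.95 = 0.3085; g_alb = 0.465/2.95 = 0.1576.
Total gain g = 0.4661.

0.47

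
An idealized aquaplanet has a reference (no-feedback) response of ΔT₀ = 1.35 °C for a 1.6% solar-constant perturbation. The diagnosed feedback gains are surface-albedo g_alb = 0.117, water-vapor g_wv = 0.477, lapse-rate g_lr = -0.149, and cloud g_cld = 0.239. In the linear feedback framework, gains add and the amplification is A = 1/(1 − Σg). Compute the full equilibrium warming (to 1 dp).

Total gain g = 0.117 + 0.477 − 0.149 + 0.239 = 0.684.
Amplification A = 1/(1 − 0.684) = 3.165.
ΔT = 1.35 × 3.165 = 4.3 °C.

4.3 °C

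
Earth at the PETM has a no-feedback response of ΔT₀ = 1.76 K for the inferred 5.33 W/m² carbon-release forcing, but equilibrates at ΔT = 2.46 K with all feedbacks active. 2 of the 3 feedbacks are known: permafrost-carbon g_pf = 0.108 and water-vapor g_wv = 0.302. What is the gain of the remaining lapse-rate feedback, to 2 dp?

Amplification A = ΔT/ΔT₀ = 2.46/1.76 = 1.398.
Total gain g = 1 − 1/A = 1 − 1/1.398 = 0.2847.
Known gains sum to 0.108 + 0.302 = 0.41.
g_lr = 0.2847 − 0.41 = -0.13.

-0.13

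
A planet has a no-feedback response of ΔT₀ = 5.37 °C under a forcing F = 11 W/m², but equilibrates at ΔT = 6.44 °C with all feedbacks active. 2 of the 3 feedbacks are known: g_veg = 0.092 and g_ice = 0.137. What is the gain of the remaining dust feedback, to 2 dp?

-0.06

Amplification A = ΔT/ΔT₀ = 6.44/5.37 = 1.199.
Total gain g = 1 − 1/A = 1 − 1/1.199 = 0.166.
Known gains sum to 0.092 + 0.137 = 0.229.
g_dust = 0.166 − 0.229 = -0.06.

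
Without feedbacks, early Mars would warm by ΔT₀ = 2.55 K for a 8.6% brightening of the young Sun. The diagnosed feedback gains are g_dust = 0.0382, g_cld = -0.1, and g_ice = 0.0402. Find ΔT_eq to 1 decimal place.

Total gain g = 0.0382 − 0.1 + 0.0402 = -0.0216.
Amplification A = 1/(1 + 0.0216) = 0.9789.
ΔT = 2.55 × 0.9789 = 2.5 K.

2.5 K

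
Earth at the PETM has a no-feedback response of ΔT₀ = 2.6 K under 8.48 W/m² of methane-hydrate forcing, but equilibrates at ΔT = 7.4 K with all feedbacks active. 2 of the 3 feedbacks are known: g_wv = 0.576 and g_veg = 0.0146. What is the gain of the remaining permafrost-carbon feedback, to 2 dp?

Amplification A = ΔT/ΔT₀ = 7.4/2.6 = 2.846.
Total gain g = 1 − 1/A = 1 − 1/2.846 = 0.6486.
Known gains sum to 0.576 + 0.0146 = 0.5906.
g_pf = 0.6486 − 0.5906 = 0.06.

0.06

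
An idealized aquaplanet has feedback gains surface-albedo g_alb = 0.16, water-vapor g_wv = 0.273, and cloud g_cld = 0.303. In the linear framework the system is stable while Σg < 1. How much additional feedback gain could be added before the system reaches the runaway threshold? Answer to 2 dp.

Current total gain = 0.16 + 0.273 + 0.303 = 0.736.
Margin to runaway = 1 − 0.736 = 0.26.

0.26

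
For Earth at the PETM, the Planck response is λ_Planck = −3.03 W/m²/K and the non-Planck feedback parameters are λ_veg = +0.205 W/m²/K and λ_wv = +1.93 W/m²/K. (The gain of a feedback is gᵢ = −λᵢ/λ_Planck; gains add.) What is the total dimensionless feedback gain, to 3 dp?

0.705

Convert to gains: g_veg = 0.205/3.03 = 0.06766; g_wv = 1.93/3.03 = 0.637.
Total gain g = 0.70466.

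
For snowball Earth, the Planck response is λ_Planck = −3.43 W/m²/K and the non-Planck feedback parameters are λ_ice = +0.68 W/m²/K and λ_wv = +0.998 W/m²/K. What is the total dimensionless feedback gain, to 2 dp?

Convert to gains: g_ice = 0.68/3.43 = 0.1983; g_wv = 0.998/3.43 = 0.291.
Total gain g = 0.4893.

0.49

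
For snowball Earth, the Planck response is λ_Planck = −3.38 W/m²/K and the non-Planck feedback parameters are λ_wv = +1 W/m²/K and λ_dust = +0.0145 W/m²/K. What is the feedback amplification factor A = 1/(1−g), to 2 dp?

1.43

Convert to gains: g_wv = 1/3.38 = 0.2959; g_dust = 0.0145/3.38 = 0.00429.
Total gain g = 0.30019.
A = 1/(1 − 0.30019) = 1.43.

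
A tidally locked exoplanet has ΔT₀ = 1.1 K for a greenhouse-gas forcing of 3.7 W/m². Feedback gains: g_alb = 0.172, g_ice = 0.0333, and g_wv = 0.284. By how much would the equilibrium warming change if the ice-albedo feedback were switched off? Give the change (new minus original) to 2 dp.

-0.13 K

Original: g = 0.4893, ΔT = 1.1/(1−0.4893) = 2.1539 K.
Without ice-albedo: g' = 0.456, ΔT' = 1.1/(1−0.456) = 2.0221 K.
Change = 2.0221 − 2.1539 = -0.13 K.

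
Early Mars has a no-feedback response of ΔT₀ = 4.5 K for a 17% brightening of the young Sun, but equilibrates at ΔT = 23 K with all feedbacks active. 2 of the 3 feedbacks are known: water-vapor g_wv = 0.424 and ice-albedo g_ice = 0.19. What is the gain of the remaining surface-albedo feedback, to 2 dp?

0.19

Amplification A = ΔT/ΔT₀ = 23/4.5 = 5.111.
Total gain g = 1 − 1/A = 1 − 1/5.111 = 0.8043.
Known gains sum to 0.424 + 0.19 = 0.614.
g_alb = 0.8043 − 0.614 = 0.19.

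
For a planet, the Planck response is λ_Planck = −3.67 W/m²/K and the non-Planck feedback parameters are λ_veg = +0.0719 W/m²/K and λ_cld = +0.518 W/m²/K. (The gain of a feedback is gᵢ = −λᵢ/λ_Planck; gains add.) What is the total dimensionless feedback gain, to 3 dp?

Convert to gains: g_veg = 0.0719/3.67 = 0.01959; g_cld = 0.518/3.67 = 0.1411.
Total gain g = 0.16069.

0.161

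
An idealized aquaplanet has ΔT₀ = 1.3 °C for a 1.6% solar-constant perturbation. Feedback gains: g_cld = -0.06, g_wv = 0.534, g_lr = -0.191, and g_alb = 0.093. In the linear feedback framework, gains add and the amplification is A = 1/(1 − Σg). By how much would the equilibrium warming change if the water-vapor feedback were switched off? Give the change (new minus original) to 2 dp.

-0.96 °C

Original: g = 0.376, ΔT = 1.3/(1−0.376) = 2.0833 °C.
Without water-vapor: g' = -0.158, ΔT' = 1.3/(1+0.158) = 1.1226 °C.
Change = 1.1226 − 2.0833 = -0.96 °C.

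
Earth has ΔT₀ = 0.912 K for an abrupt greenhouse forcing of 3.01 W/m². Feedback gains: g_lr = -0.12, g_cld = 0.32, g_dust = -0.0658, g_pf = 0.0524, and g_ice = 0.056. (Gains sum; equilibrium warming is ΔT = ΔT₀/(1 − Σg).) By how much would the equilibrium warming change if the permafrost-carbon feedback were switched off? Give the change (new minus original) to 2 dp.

-0.08 K

Original: g = 0.2426, ΔT = 0.912/(1−0.2426) = 1.2041 K.
Without permafrost-carbon: g' = 0.1902, ΔT' = 0.912/(1−0.1902) = 1.1262 K.
Change = 1.1262 − 1.2041 = -0.08 K.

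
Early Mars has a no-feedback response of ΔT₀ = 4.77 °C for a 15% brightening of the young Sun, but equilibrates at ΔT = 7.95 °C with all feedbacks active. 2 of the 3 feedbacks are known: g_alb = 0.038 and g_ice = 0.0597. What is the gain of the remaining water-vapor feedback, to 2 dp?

Amplification A = ΔT/ΔT₀ = 7.95/4.77 = 1.667.
Total gain g = 1 − 1/A = 1 − 1/1.667 = 0.4001.
Known gains sum to 0.038 + 0.0597 = 0.0977.
g_wv = 0.4001 − 0.0977 = 0.30.

0.30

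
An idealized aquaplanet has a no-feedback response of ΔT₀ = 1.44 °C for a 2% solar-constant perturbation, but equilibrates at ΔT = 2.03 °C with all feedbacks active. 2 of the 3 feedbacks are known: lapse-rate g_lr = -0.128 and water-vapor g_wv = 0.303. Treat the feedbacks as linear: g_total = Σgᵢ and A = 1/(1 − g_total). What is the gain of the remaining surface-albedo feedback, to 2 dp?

Amplification A = ΔT/ΔT₀ = 2.03/1.44 = 1.41.
Total gain g = 1 − 1/A = 1 − 1/1.41 = 0.2908.
Known gains sum to -0.128 + 0.303 = 0.175.
g_alb = 0.2908 − 0.175 = 0.12.

0.12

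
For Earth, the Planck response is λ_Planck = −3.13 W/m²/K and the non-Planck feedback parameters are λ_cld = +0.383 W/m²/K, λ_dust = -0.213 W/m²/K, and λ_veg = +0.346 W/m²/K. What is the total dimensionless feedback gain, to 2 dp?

Convert to gains: g_cld = 0.383/3.13 = 0.1224; g_dust = -0.213/3.13 = -0.06805; g_veg = 0.346/3.13 = 0.1105.
Total gain g = 0.16485.

0.16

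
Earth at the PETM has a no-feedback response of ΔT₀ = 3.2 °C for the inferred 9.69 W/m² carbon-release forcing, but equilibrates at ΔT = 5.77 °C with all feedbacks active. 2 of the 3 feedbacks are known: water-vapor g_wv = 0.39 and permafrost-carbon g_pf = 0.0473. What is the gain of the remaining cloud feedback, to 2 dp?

0.01

Amplification A = ΔT/ΔT₀ = 5.77/3.2 = 1.803.
Total gain g = 1 − 1/A = 1 − 1/1.803 = 0.4454.
Known gains sum to 0.39 + 0.0473 = 0.4373.
g_cld = 0.4454 − 0.4373 = 0.01.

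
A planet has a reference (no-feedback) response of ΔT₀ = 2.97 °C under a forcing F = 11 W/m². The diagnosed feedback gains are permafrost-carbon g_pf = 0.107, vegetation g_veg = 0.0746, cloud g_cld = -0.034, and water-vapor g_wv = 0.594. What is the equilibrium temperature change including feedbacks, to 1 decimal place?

11.5 °C

Total gain g = 0.107 + 0.0746 − 0.034 + 0.594 = 0.7416.
Amplification A = 1/(1 − 0.7416) = 3.87.
ΔT = 2.97 × 3.87 = 11.5 °C.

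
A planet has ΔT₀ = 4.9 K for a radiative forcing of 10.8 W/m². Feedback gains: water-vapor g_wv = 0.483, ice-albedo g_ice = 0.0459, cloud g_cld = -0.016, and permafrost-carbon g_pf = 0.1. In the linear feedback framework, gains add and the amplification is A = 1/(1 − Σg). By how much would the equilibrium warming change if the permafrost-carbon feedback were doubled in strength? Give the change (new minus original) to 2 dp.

Original: g = 0.6129, ΔT = 4.9/(1−0.6129) = 12.6582 K.
With doubled permafrost-carbon: g' = 0.7129, ΔT' = 4.9/(1−0.7129) = 17.0672 K.
Change = 17.0672 − 12.6582 = 4.41 K.

4.41 K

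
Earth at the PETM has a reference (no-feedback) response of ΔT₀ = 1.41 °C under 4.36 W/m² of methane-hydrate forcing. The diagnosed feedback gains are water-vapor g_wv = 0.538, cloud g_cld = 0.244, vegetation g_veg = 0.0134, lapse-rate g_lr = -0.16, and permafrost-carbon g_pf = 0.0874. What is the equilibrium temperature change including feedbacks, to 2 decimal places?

5.09 °C

Total gain g = 0.538 + 0.244 + 0.0134 − 0.16 + 0.0874 = 0.7228.
Amplification A = 1/(1 − 0.7228) = 3.608.
ΔT = 1.41 × 3.608 = 5.09 °C.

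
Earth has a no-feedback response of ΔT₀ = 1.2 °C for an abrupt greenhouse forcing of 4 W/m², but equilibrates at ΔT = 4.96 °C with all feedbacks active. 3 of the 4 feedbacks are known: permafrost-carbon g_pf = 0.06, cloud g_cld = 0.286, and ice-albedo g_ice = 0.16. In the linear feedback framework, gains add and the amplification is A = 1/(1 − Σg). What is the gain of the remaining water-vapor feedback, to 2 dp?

0.25

Amplification A = ΔT/ΔT₀ = 4.96/1.2 = 4.133.
Total gain g = 1 − 1/A = 1 − 1/4.133 = 0.758.
Known gains sum to 0.06 + 0.286 + 0.16 = 0.506.
g_wv = 0.758 − 0.506 = 0.25.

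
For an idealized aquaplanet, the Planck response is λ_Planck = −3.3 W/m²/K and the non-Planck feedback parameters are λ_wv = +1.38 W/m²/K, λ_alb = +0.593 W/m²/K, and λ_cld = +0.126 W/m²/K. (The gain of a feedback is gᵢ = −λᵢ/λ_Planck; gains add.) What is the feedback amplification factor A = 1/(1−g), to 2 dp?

Convert to gains: g_wv = 1.38/3.3 = 0.4182; g_alb = 0.593/3.3 = 0.1797; g_cld = 0.126/3.3 = 0.03818.
Total gain g = 0.63608.
A = 1/(1 − 0.63608) = 2.75.

2.75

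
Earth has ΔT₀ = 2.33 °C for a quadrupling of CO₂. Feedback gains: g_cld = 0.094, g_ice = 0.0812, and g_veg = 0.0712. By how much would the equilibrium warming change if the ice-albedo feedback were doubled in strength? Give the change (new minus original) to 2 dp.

Original: g = 0.2464, ΔT = 2.33/(1−0.2464) = 3.0918 °C.
With doubled ice-albedo: g' = 0.3276, ΔT' = 2.33/(1−0.3276) = 3.4652 °C.
Change = 3.4652 − 3.0918 = 0.37 °C.

0.37 °C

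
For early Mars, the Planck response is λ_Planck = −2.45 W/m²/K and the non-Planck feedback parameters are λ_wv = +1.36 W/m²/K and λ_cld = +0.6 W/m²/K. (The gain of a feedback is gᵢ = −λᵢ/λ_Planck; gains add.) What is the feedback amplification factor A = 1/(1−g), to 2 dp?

Convert to gains: g_wv = 1.36/2.45 = 0.5551; g_cld = 0.6/2.45 = 0.2449.
Total gain g = 0.8.
A = 1/(1 − 0.8) = 5.00.

5.00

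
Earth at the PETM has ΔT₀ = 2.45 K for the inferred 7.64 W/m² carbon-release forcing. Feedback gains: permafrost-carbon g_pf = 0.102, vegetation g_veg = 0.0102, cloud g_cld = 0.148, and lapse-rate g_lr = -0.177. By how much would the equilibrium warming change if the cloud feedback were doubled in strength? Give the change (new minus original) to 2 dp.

Original: g = 0.0832, ΔT = 2.45/(1−0.0832) = 2.6723 K.
With doubled cloud: g' = 0.2312, ΔT' = 2.45/(1−0.2312) = 3.1868 K.
Change = 3.1868 − 2.6723 = 0.51 K.

0.51 K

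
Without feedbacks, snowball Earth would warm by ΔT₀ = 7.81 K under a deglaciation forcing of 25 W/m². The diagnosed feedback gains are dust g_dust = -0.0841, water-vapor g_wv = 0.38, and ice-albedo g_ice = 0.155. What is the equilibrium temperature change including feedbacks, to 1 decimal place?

14.2 K

Total gain g = -0.0841 + 0.38 + 0.155 = 0.4509.
Amplification A = 1/(1 − 0.4509) = 1.821.
ΔT = 7.81 × 1.821 = 14.2 K.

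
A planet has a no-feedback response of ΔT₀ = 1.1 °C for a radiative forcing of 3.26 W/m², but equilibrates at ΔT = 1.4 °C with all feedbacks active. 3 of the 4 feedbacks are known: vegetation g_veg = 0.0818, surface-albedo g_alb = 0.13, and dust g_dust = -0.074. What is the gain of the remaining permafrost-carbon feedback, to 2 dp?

0.08

Amplification A = ΔT/ΔT₀ = 1.4/1.1 = 1.273.
Total gain g = 1 − 1/A = 1 − 1/1.273 = 0.2145.
Known gains sum to 0.0818 + 0.13 − 0.074 = 0.1378.
g_pf = 0.2145 − 0.1378 = 0.08.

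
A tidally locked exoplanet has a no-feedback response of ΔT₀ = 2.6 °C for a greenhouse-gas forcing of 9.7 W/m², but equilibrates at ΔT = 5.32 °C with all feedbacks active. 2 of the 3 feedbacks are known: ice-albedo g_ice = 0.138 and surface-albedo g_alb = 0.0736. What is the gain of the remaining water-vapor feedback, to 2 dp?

0.30

Amplification A = ΔT/ΔT₀ = 5.32/2.6 = 2.046.
Total gain g = 1 − 1/A = 1 − 1/2.046 = 0.5112.
Known gains sum to 0.138 + 0.0736 = 0.2116.
g_wv = 0.5112 − 0.2116 = 0.30.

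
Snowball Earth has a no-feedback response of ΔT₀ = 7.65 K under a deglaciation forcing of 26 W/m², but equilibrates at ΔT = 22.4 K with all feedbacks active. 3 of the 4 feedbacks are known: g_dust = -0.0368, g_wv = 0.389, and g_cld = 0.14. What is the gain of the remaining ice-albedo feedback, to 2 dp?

Amplification A = ΔT/ΔT₀ = 22.4/7.65 = 2.928.
Total gain g = 1 − 1/A = 1 − 1/2.928 = 0.6585.
Known gains sum to -0.0368 + 0.389 + 0.14 = 0.4922.
g_ice = 0.6585 − 0.4922 = 0.17.

0.17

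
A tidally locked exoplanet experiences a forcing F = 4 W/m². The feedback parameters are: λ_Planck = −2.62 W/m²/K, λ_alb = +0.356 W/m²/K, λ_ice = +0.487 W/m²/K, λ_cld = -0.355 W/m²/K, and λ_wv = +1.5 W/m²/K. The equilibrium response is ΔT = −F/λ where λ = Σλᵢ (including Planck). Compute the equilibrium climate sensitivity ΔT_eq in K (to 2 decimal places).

Net feedback parameter λ = (−2.62) + (+0.356) + (+0.487) + (-0.355) + (+1.5) = -0.632 W/m²/K.
ΔT = −F/λ = −4/(-0.632) = 6.33 K.

6.33 K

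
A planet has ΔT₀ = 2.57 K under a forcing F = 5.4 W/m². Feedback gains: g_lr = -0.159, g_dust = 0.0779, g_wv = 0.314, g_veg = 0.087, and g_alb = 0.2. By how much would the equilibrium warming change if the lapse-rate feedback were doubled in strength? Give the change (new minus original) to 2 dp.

-1.33 K

Original: g = 0.5199, ΔT = 2.57/(1−0.5199) = 5.3531 K.
With doubled lapse-rate: g' = 0.3609, ΔT' = 2.57/(1−0.3609) = 4.0213 K.
Change = 4.0213 − 5.3531 = -1.33 K.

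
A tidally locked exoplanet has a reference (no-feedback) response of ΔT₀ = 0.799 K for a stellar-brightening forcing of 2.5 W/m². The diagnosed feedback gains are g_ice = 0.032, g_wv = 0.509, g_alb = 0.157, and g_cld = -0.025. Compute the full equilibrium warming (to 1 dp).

2.4 K

Total gain g = 0.032 + 0.509 + 0.157 − 0.025 = 0.673.
Amplification A = 1/(1 − 0.673) = 3.058.
ΔT = 0.799 × 3.058 = 2.4 K.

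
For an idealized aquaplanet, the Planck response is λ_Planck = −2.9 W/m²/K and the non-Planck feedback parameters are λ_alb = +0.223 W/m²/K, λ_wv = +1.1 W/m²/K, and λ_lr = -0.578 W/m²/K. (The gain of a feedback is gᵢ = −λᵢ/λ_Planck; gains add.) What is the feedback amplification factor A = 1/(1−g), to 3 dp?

1.346

Convert to gains: g_alb = 0.223/2.9 = 0.0769; g_wv = 1.1/2.9 = 0.3793; g_lr = -0.578/2.9 = -0.1993.
Total gain g = 0.2569.
A = 1/(1 − 0.2569) = 1.346.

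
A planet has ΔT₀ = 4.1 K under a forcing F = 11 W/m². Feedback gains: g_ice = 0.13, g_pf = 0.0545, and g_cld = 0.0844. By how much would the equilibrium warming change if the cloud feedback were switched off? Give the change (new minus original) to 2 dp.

Original: g = 0.2689, ΔT = 4.1/(1−0.2689) = 5.6080 K.
Without cloud: g' = 0.1845, ΔT' = 4.1/(1−0.1845) = 5.0276 K.
Change = 5.0276 − 5.6080 = -0.58 K.

-0.58 K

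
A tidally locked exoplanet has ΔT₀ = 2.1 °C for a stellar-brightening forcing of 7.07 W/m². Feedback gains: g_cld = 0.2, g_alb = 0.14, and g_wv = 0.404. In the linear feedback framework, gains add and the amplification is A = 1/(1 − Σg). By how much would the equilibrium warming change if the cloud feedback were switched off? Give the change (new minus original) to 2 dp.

Original: g = 0.744, ΔT = 2.1/(1−0.744) = 8.2031 °C.
Without cloud: g' = 0.544, ΔT' = 2.1/(1−0.544) = 4.6053 °C.
Change = 4.6053 − 8.2031 = -3.60 °C.

-3.60 °C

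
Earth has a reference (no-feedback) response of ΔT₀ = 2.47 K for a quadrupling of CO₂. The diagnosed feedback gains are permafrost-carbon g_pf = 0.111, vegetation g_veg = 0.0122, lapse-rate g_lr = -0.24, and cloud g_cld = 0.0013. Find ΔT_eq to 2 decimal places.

2.21 K

Total gain g = 0.111 + 0.0122 − 0.24 + 0.0013 = -0.1155.
Amplification A = 1/(1 + 0.1155) = 0.8965.
ΔT = 2.47 × 0.8965 = 2.21 K.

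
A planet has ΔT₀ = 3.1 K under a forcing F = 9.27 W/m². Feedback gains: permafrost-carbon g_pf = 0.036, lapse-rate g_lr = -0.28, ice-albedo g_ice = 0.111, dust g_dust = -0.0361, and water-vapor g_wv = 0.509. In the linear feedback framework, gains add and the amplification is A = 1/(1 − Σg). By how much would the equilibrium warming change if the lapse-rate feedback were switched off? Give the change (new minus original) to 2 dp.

Original: g = 0.3399, ΔT = 3.1/(1−0.3399) = 4.6963 K.
Without lapse-rate: g' = 0.6199, ΔT' = 3.1/(1−0.6199) = 8.1557 K.
Change = 8.1557 − 4.6963 = 3.46 K.

3.46 K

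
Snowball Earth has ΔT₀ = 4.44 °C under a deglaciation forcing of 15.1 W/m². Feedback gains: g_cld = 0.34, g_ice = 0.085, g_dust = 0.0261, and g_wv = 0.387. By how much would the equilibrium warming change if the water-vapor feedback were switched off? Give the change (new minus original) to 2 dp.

-19.34 °C

Original: g = 0.8381, ΔT = 4.44/(1−0.8381) = 27.4243 °C.
Without water-vapor: g' = 0.4511, ΔT' = 4.44/(1−0.4511) = 8.0889 °C.
Change = 8.0889 − 27.4243 = -19.34 °C.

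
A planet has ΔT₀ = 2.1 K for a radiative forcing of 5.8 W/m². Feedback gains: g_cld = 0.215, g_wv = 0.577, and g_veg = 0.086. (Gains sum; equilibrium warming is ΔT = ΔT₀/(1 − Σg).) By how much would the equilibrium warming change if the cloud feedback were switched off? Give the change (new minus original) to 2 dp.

-10.98 K

Original: g = 0.878, ΔT = 2.1/(1−0.878) = 17.2131 K.
Without cloud: g' = 0.663, ΔT' = 2.1/(1−0.663) = 6.2315 K.
Change = 6.2315 − 17.2131 = -10.98 K.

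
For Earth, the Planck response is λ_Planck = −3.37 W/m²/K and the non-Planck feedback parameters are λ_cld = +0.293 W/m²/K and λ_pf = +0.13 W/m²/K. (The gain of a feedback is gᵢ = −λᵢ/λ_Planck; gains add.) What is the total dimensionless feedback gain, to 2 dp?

0.13

Convert to gains: g_cld = 0.293/3.37 = 0.08694; g_pf = 0.13/3.37 = 0.03858.
Total gain g = 0.12552.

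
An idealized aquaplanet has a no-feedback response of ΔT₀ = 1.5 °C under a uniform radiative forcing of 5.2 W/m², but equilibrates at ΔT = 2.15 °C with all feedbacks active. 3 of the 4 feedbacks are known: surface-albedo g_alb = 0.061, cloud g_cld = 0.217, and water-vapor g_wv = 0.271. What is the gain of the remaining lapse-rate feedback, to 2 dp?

-0.25

Amplification A = ΔT/ΔT₀ = 2.15/1.5 = 1.433.
Total gain g = 1 − 1/A = 1 − 1/1.433 = 0.3022.
Known gains sum to 0.061 + 0.217 + 0.271 = 0.549.
g_lr = 0.3022 − 0.549 = -0.25.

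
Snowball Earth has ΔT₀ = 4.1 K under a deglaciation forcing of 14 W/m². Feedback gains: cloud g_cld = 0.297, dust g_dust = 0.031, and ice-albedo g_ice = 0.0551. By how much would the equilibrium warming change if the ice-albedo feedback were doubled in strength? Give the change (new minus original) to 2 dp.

Original: g = 0.3831, ΔT = 4.1/(1−0.3831) = 6.6461 K.
With doubled ice-albedo: g' = 0.4382, ΔT' = 4.1/(1−0.4382) = 7.2980 K.
Change = 7.2980 − 6.6461 = 0.65 K.

0.65 K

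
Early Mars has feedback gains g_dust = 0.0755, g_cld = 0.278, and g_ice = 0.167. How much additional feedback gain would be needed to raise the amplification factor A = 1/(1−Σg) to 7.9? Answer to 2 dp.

Current total gain = 0.5205.
Target gain for A = 7.9: g* = 1 − 1/7.9 = 0.8734.
Additional gain needed = 0.8734 − 0.5205 = 0.35.

0.35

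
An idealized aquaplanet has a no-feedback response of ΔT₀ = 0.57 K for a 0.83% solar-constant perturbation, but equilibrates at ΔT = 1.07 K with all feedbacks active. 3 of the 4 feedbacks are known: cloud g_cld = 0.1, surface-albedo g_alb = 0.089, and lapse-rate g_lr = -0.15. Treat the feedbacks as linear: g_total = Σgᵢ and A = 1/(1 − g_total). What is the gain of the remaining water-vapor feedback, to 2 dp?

Amplification A = ΔT/ΔT₀ = 1.07/0.57 = 1.877.
Total gain g = 1 − 1/A = 1 − 1/1.877 = 0.4672.
Known gains sum to 0.1 + 0.089 − 0.15 = 0.039.
g_wv = 0.4672 − 0.039 = 0.43.

0.43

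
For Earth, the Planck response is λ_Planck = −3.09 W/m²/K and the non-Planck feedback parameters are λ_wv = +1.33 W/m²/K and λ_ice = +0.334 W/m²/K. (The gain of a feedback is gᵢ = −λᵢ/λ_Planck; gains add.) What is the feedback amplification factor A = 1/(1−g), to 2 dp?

Convert to gains: g_wv = 1.33/3.09 = 0.4304; g_ice = 0.334/3.09 = 0.1081.
Total gain g = 0.5385.
A = 1/(1 − 0.5385) = 2.17.

2.17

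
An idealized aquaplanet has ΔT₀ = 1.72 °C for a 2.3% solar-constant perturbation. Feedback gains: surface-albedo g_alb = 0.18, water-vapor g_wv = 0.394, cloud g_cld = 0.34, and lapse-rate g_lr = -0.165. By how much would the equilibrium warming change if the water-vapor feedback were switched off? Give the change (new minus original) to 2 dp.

-4.19 °C

Original: g = 0.749, ΔT = 1.72/(1−0.749) = 6.8526 °C.
Without water-vapor: g' = 0.355, ΔT' = 1.72/(1−0.355) = 2.6667 °C.
Change = 2.6667 − 6.8526 = -4.19 °C.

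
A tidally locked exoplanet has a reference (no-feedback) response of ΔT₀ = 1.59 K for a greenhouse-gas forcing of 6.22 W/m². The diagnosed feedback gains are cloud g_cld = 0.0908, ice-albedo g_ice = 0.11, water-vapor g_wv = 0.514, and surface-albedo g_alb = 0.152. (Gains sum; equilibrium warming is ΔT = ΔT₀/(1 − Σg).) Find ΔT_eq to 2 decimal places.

Total gain g = 0.0908 + 0.11 + 0.514 + 0.152 = 0.8668.
Amplification A = 1/(1 − 0.8668) = 7.508.
ΔT = 1.59 × 7.508 = 11.94 K.

11.94 K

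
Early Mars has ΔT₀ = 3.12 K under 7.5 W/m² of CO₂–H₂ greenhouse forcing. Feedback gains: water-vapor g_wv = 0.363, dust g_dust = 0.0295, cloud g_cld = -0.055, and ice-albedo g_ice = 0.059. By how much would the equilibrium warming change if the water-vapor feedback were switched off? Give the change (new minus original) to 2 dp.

-1.94 K

Original: g = 0.3965, ΔT = 3.12/(1−0.3965) = 5.1698 K.
Without water-vapor: g' = 0.0335, ΔT' = 3.12/(1−0.0335) = 3.2281 K.
Change = 3.2281 − 5.1698 = -1.94 K.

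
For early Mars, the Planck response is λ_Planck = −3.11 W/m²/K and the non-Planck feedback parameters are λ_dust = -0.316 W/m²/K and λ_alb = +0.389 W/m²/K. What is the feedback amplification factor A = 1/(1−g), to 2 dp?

1.02

Convert to gains: g_dust = -0.316/3.11 = -0.1016; g_alb = 0.389/3.11 = 0.1251.
Total gain g = 0.0235.
A = 1/(1 − 0.0235) = 1.02.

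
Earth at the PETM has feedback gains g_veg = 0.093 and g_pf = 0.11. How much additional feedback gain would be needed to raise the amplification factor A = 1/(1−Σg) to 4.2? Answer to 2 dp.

0.56

Current total gain = 0.203.
Target gain for A = 4.2: g* = 1 − 1/4.2 = 0.7619.
Additional gain needed = 0.7619 − 0.203 = 0.56.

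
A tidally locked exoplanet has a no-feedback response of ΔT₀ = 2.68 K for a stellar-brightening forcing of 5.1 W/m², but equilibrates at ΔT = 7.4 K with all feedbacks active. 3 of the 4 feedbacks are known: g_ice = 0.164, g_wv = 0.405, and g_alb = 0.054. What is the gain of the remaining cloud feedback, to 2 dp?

0.01

Amplification A = ΔT/ΔT₀ = 7.4/2.68 = 2.761.
Total gain g = 1 − 1/A = 1 − 1/2.761 = 0.6378.
Known gains sum to 0.164 + 0.405 + 0.054 = 0.623.
g_cld = 0.6378 − 0.623 = 0.01.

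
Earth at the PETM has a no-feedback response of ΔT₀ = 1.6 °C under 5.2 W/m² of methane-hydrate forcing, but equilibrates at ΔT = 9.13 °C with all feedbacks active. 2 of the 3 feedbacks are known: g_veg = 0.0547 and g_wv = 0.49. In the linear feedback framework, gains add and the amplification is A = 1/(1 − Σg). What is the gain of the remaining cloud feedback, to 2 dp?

0.28

Amplification A = ΔT/ΔT₀ = 9.13/1.6 = 5.706.
Total gain g = 1 − 1/A = 1 − 1/5.706 = 0.8247.
Known gains sum to 0.0547 + 0.49 = 0.5447.
g_cld = 0.8247 − 0.5447 = 0.28.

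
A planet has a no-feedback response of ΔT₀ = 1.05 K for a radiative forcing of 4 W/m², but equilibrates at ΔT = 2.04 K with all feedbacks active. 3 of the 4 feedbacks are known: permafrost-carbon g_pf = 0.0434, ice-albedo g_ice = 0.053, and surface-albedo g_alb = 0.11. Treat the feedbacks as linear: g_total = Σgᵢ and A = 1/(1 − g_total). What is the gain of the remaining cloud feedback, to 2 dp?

0.28

Amplification A = ΔT/ΔT₀ = 2.04/1.05 = 1.943.
Total gain g = 1 − 1/A = 1 − 1/1.943 = 0.4853.
Known gains sum to 0.0434 + 0.053 + 0.11 = 0.2064.
g_cld = 0.4853 − 0.2064 = 0.28.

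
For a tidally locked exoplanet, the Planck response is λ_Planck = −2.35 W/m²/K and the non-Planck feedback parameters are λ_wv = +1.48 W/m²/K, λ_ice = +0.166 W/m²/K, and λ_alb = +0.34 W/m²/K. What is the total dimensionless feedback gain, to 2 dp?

Convert to gains: g_wv = 1.48/2.35 = 0.6298; g_ice = 0.166/2.35 = 0.07064; g_alb = 0.34/2.35 = 0.1447.
Total gain g = 0.84514.

0.85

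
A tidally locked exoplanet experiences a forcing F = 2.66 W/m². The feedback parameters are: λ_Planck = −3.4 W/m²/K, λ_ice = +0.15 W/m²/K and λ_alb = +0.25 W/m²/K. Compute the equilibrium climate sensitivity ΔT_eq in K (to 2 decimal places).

Net feedback parameter λ = (−3.4) + (+0.15) + (+0.25) = -3 W/m²/K.
ΔT = −F/λ = −2.66/(-3) = 0.89 K.

0.89 K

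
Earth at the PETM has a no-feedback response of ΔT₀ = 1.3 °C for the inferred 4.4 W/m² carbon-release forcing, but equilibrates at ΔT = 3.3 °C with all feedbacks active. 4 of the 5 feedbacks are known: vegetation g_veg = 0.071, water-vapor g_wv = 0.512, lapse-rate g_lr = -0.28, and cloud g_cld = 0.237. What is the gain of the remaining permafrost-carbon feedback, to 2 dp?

Amplification A = ΔT/ΔT₀ = 3.3/1.3 = 2.538.
Total gain g = 1 − 1/A = 1 − 1/2.538 = 0.606.
Known gains sum to 0.071 + 0.512 − 0.28 + 0.237 = 0.54.
g_pf = 0.606 − 0.54 = 0.07.

0.07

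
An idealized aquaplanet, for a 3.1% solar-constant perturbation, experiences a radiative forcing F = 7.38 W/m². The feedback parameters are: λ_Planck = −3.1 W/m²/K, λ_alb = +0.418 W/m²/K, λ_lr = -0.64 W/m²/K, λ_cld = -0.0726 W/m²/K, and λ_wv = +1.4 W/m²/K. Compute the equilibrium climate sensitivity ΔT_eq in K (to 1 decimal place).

Net feedback parameter λ = (−3.1) + (+0.418) + (-0.64) + (-0.0726) + (+1.4) = -1.9946 W/m²/K.
ΔT = −F/λ = −7.38/(-1.9946) = 3.7 K.

3.7 K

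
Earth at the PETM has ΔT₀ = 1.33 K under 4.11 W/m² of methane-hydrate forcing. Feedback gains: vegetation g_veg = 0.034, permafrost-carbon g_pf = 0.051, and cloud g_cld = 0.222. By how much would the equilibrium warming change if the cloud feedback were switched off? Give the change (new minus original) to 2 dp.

Original: g = 0.307, ΔT = 1.33/(1−0.307) = 1.9192 K.
Without cloud: g' = 0.085, ΔT' = 1.33/(1−0.085) = 1.4536 K.
Change = 1.4536 − 1.9192 = -0.47 K.

-0.47 K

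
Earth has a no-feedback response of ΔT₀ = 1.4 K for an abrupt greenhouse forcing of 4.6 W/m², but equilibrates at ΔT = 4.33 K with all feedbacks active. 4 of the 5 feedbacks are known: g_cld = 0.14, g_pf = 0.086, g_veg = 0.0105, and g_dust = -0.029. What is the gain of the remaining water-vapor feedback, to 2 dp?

Amplification A = ΔT/ΔT₀ = 4.33/1.4 = 3.093.
Total gain g = 1 − 1/A = 1 − 1/3.093 = 0.6767.
Known gains sum to 0.14 + 0.086 + 0.0105 − 0.029 = 0.2075.
g_wv = 0.6767 − 0.2075 = 0.47.

0.47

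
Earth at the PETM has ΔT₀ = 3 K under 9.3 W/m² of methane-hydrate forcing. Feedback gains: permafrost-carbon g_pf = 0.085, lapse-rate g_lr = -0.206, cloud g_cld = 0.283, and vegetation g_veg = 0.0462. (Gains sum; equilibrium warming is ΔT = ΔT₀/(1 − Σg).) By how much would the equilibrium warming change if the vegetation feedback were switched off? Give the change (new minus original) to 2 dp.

Original: g = 0.2082, ΔT = 3/(1−0.2082) = 3.7888 K.
Without vegetation: g' = 0.162, ΔT' = 3/(1−0.162) = 3.5800 K.
Change = 3.5800 − 3.7888 = -0.21 K.

-0.21 K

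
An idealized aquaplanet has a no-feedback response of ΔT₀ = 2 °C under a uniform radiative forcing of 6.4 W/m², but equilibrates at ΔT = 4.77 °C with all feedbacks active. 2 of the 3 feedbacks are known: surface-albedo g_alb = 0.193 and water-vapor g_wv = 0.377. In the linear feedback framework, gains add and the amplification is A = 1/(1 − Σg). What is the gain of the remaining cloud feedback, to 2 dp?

0.01

Amplification A = ΔT/ΔT₀ = 4.77/2 = 2.385.
Total gain g = 1 − 1/A = 1 − 1/2.385 = 0.5807.
Known gains sum to 0.193 + 0.377 = 0.57.
g_cld = 0.5807 − 0.57 = 0.01.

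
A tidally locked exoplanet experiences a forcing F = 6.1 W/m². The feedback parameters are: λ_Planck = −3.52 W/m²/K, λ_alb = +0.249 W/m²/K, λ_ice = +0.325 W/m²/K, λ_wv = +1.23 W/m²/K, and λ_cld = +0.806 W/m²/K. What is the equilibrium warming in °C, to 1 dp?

Net feedback parameter λ = (−3.52) + (+0.249) + (+0.325) + (+1.23) + (+0.806) = -0.91 W/m²/K.
ΔT = −F/λ = −6.1/(-0.91) = 6.7 °C.

6.7 °C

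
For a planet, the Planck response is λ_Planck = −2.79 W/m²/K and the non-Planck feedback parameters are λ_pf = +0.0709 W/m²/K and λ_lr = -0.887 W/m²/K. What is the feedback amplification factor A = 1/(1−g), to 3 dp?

Convert to gains: g_pf = 0.0709/2.79 = 0.02541; g_lr = -0.887/2.79 = -0.3179.
Total gain g = -0.29249.
A = 1/(1 + 0.29249) = 0.774.

0.774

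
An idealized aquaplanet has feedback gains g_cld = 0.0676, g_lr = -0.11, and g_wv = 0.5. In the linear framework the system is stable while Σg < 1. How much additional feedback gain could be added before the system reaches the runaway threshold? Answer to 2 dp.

0.54

Current total gain = 0.0676 − 0.11 + 0.5 = 0.4576.
Margin to runaway = 1 − 0.4576 = 0.54.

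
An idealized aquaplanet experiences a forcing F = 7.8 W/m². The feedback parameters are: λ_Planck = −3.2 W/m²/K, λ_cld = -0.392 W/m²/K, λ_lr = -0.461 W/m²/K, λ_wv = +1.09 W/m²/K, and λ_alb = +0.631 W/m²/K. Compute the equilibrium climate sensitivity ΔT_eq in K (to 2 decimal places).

Net feedback parameter λ = (−3.2) + (-0.392) + (-0.461) + (+1.09) + (+0.631) = -2.332 W/m²/K.
ΔT = −F/λ = −7.8/(-2.332) = 3.34 K.

3.34 K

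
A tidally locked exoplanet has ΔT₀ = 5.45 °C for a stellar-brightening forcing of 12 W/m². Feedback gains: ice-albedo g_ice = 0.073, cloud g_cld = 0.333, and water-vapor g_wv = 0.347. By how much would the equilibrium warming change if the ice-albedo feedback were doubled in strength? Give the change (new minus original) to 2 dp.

Original: g = 0.753, ΔT = 5.45/(1−0.753) = 22.0648 °C.
With doubled ice-albedo: g' = 0.826, ΔT' = 5.45/(1−0.826) = 31.3218 °C.
Change = 31.3218 − 22.0648 = 9.26 °C.

9.26 °C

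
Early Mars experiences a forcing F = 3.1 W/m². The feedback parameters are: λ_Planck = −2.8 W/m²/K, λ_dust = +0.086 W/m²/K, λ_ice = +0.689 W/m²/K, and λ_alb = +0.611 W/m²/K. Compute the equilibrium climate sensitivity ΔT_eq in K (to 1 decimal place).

Net feedback parameter λ = (−2.8) + (+0.086) + (+0.689) + (+0.611) = -1.414 W/m²/K.
ΔT = −F/λ = −3.1/(-1.414) = 2.2 K.

2.2 K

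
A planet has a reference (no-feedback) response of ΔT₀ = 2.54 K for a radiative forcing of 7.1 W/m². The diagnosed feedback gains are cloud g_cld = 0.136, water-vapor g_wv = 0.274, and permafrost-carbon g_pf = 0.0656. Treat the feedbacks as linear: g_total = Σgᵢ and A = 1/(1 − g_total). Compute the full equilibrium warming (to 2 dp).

Total gain g = 0.136 + 0.274 + 0.0656 = 0.4756.
Amplification A = 1/(1 − 0.4756) = 1.907.
ΔT = 2.54 × 1.907 = 4.84 K.

4.84 K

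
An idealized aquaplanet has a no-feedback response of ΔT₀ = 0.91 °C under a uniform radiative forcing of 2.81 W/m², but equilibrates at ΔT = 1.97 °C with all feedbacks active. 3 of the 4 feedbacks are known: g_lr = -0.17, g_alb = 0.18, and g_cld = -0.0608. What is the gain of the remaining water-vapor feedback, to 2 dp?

Amplification A = ΔT/ΔT₀ = 1.97/0.91 = 2.165.
Total gain g = 1 − 1/A = 1 − 1/2.165 = 0.5381.
Known gains sum to -0.17 + 0.18 − 0.0608 = -0.0508.
g_wv = 0.5381 + 0.0508 = 0.59.

0.59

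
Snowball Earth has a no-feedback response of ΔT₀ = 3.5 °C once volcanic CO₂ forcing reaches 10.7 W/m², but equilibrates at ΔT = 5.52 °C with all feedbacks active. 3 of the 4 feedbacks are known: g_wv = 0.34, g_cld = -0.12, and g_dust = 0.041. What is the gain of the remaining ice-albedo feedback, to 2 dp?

Amplification A = ΔT/ΔT₀ = 5.52/3.5 = 1.577.
Total gain g = 1 − 1/A = 1 − 1/1.577 = 0.3659.
Known gains sum to 0.34 − 0.12 + 0.041 = 0.261.
g_ice = 0.3659 − 0.261 = 0.10.

0.10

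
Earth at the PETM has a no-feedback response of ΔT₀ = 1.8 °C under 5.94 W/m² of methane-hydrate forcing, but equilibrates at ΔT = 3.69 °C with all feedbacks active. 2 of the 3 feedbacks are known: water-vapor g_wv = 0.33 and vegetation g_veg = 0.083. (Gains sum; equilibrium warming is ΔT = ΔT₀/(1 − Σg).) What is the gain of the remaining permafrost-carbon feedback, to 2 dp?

Amplification A = ΔT/ΔT₀ = 3.69/1.8 = 2.05.
Total gain g = 1 − 1/A = 1 − 1/2.05 = 0.5122.
Known gains sum to 0.33 + 0.083 = 0.413.
g_pf = 0.5122 − 0.413 = 0.10.

0.10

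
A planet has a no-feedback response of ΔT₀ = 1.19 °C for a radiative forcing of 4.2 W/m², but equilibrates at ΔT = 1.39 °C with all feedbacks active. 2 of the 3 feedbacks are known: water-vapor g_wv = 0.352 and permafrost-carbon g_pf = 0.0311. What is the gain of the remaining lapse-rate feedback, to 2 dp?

Amplification A = ΔT/ΔT₀ = 1.39/1.19 = 1.168.
Total gain g = 1 − 1/A = 1 − 1/1.168 = 0.1438.
Known gains sum to 0.352 + 0.0311 = 0.3831.
g_lr = 0.1438 − 0.3831 = -0.24.

-0.24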